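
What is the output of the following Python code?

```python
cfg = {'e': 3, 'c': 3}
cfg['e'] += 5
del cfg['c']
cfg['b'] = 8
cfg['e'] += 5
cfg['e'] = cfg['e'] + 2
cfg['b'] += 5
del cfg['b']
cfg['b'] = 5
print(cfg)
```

cfg['e'] = 3+5 = 8 → {'e': 8, 'c': 3}
del 'c' → {'e': 8}
cfg['b'] = 8 → {'e': 8, 'b': 8}
cfg['e'] = 8+5 = 13 → {'e': 13, 'b': 8}
cfg['e'] = cfg['e']+2 = 15 → {'e': 15, 'b': 8}
cfg['b'] = 8+5 = 13 → {'e': 15, 'b': 13}
del 'b' → {'e': 15}
cfg['b'] = 5 → {'e': 15, 'b': 5}

{'e': 15, 'b': 5}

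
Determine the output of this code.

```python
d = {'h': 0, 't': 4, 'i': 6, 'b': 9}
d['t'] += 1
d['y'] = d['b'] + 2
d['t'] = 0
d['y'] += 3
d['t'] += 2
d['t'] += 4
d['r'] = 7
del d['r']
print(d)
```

d['t'] = 4+1 = 5 → {'h': 0, 't': 5, 'i': 6, 'b': 9}
d['y'] = d['b']+2 = 11 → {'h': 0, 't': 5, 'i': 6, 'b': 9, 'y': 11}
d['t'] = 0 → {'h': 0, 't': 0, 'i': 6, 'b': 9, 'y': 11}
d['y'] = 11+3 = 14 → {'h': 0, 't': 0, 'i': 6, 'b': 9, 'y': 14}
d['t'] = 0+2 = 2 → {'h': 0, 't': 2, 'i': 6, 'b': 9, 'y': 14}
d['t'] = 2+4 = 6 → {'h': 0, 't': 6, 'i': 6, 'b': 9, 'y': 14}
d['r'] = 7 → {'h': 0, 't': 6, 'i': 6, 'b': 9, 'y': 14, 'r': 7}
del 'r' → {'h': 0, 't': 6, 'i': 6, 'b': 9, 'y': 14}

{'h': 0, 't': 6, 'i': 6, 'b': 9, 'y': 14}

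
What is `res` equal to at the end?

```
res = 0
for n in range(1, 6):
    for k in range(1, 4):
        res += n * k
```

90

n=1,k=1: res = 0+1 = 1
n=1,k=2: res = 1+2 = 3
n=1,k=3: res = 3+3 = 6
n=2,k=1: res = 6+2 = 8
n=2,k=2: res = 8+4 = 12
n=2,k=3: res = 12+6 = 18
n=3,k=1: res = 18+3 = 21
n=3,k=2: res = 21+6 = 27
n=3,k=3: res = 27+9 = 36
n=4,k=1: res = 36+4 = 40
n=4,k=2: res = 40+8 = 48
n=4,k=3: res = 48+12 = 60
n=5,k=1: res = 60+5 = 65
n=5,k=2: res = 65+10 = 75
n=5,k=3: res = 75+15 = 90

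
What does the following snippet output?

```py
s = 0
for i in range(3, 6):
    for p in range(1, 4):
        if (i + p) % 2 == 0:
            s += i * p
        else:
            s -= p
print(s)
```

32

i=3,p=1: even sum, s = 0+3 = 3
i=3,p=2: odd sum, s = 3-2 = 1
i=3,p=3: even sum, s = 1+9 = 10
i=4,p=1: odd sum, s = 10-1 = 9
i=4,p=2: even sum, s = 9+8 = 17
i=4,p=3: odd sum, s = 17-3 = 14
i=5,p=1: even sum, s = 14+5 = 19
i=5,p=2: odd sum, s = 19-2 = 17
i=5,p=3: even sum, s = 17+15 = 32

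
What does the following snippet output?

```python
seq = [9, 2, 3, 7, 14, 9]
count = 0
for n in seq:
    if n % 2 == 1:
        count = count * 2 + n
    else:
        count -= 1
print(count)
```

97

n=9: odd, count = 0*2+9 = 9
n=2: not odd, count = 9-1 = 8
n=3: odd, count = 8*2+3 = 19
n=7: odd, count = 19*2+7 = 45
n=14: not odd, count = 45-1 = 44
n=9: odd, count = 44*2+9 = 97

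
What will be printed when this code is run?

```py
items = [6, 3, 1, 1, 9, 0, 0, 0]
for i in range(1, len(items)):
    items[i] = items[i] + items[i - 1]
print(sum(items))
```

i=1: items[1] = 3+6 = 9 → [6, 9, 1, 1, 9, 0, 0, 0]
i=2: items[2] = 1+9 = 10 → [6, 9, 10, 1, 9, 0, 0, 0]
i=3: items[3] = 1+10 = 11 → [6, 9, 10, 11, 9, 0, 0, 0]
i=4: items[4] = 9+11 = 20 → [6, 9, 10, 11, 20, 0, 0, 0]
i=5: items[5] = 0+20 = 20 → [6, 9, 10, 11, 20, 20, 0, 0]
i=6: items[6] = 0+20 = 20 → [6, 9, 10, 11, 20, 20, 20, 0]
i=7: items[7] = 0+20 = 20 → [6, 9, 10, 11, 20, 20, 20, 20]
sum = 116

116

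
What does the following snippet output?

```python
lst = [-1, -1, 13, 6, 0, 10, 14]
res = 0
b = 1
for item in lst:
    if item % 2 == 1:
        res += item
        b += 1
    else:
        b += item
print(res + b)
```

item=-1: odd, res = 0+(-1) = -1; b=2
item=-1: odd, res = (-1)+(-1) = -2; b=3
item=13: odd, res = (-2)+13 = 11; b=4
item=6: not odd; b=10
item=0: not odd; b=10
item=10: not odd; b=20
item=14: not odd; b=34
res+b = 11+34 = 45

45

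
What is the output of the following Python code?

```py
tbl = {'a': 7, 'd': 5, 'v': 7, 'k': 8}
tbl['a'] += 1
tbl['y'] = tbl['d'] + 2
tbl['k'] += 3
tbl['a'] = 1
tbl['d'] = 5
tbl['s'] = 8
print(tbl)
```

tbl['a'] = 7+1 = 8 → {'a': 8, 'd': 5, 'v': 7, 'k': 8}
tbl['y'] = tbl['d']+2 = 7 → {'a': 8, 'd': 5, 'v': 7, 'k': 8, 'y': 7}
tbl['k'] = 8+3 = 11 → {'a': 8, 'd': 5, 'v': 7, 'k': 11, 'y': 7}
tbl['a'] = 1 → {'a': 1, 'd': 5, 'v': 7, 'k': 11, 'y': 7}
tbl['d'] = 5 → {'a': 1, 'd': 5, 'v': 7, 'k': 11, 'y': 7}
tbl['s'] = 8 → {'a': 1, 'd': 5, 'v': 7, 'k': 11, 'y': 7, 's': 8}

{'a': 1, 'd': 5, 'v': 7, 'k': 11, 'y': 7, 's': 8}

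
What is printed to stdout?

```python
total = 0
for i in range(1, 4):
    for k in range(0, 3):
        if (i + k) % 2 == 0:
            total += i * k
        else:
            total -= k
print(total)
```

3

i=1,k=0: odd sum, total = 0-0 = 0
i=1,k=1: even sum, total = 0+1 = 1
i=1,k=2: odd sum, total = 1-2 = -1
i=2,k=0: even sum, total = (-1)+0 = -1
i=2,k=1: odd sum, total = (-1)-1 = -2
i=2,k=2: even sum, total = (-2)+4 = 2
i=3,k=0: odd sum, total = 2-0 = 2
i=3,k=1: even sum, total = 2+3 = 5
i=3,k=2: odd sum, total = 5-2 = 3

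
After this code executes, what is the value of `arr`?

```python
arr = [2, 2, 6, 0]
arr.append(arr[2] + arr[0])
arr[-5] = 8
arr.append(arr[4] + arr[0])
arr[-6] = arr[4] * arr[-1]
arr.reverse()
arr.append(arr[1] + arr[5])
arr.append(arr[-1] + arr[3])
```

append arr[2]+arr[0] = 6+2 = 8 → [2, 2, 6, 0, 8]
arr[-5] = 8 → [8, 2, 6, 0, 8]
append arr[4]+arr[0] = 8+8 = 16 → [8, 2, 6, 0, 8, 16]
arr[-6] = arr[4]*arr[-1] = 8*16 = 128 → [128, 2, 6, 0, 8, 16]
reverse → [16, 8, 0, 6, 2, 128]
append arr[1]+arr[5] = 8+128 = 136 → [16, 8, 0, 6, 2, 128, 136]
append arr[-1]+arr[3] = 136+6 = 142 → [16, 8, 0, 6, 2, 128, 136, 142]

[16, 8, 0, 6, 2, 128, 136, 142]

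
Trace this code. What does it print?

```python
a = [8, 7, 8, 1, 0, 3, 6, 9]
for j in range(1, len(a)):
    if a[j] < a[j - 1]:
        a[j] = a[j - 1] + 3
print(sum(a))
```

j=1: 7<8, a[1] = 8+3 = 11 → [8, 11, 8, 1, 0, 3, 6, 9]
j=2: 8<11, a[2] = 11+3 = 14 → [8, 11, 14, 1, 0, 3, 6, 9]
j=3: 1<14, a[3] = 14+3 = 17 → [8, 11, 14, 17, 0, 3, 6, 9]
j=4: 0<17, a[4] = 17+3 = 20 → [8, 11, 14, 17, 20, 3, 6, 9]
j=5: 3<20, a[5] = 20+3 = 23 → [8, 11, 14, 17, 20, 23, 6, 9]
j=6: 6<23, a[6] = 23+3 = 26 → [8, 11, 14, 17, 20, 23, 26, 9]
j=7: 9<26, a[7] = 26+3 = 29 → [8, 11, 14, 17, 20, 23, 26, 29]
sum = 148

148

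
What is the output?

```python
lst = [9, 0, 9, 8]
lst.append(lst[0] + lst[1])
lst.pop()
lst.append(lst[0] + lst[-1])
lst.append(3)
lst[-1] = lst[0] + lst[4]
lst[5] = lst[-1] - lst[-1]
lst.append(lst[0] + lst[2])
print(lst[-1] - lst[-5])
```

append lst[0]+lst[1] = 9+0 = 9 → [9, 0, 9, 8, 9]
pop() removes 9 → [9, 0, 9, 8]
append lst[0]+lst[-1] = 9+8 = 17 → [9, 0, 9, 8, 17]
append 3 → [9, 0, 9, 8, 17, 3]
lst[-1] = lst[0]+lst[4] = 9+17 = 26 → [9, 0, 9, 8, 17, 26]
lst[5] = lst[-1]-lst[-1] = 26-26 = 0 → [9, 0, 9, 8, 17, 0]
append lst[0]+lst[2] = 9+9 = 18 → [9, 0, 9, 8, 17, 0, 18]
lst[-1]-lst[-5] = 18-9 = 9

9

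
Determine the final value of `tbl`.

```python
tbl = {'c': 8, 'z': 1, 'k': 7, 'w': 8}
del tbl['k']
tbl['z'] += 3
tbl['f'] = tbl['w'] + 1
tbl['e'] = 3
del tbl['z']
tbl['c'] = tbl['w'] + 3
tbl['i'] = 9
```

{'c': 11, 'w': 8, 'f': 9, 'e': 3, 'i': 9}

del 'k' → {'c': 8, 'z': 1, 'w': 8}
tbl['z'] = 1+3 = 4 → {'c': 8, 'z': 4, 'w': 8}
tbl['f'] = tbl['w']+1 = 9 → {'c': 8, 'z': 4, 'w': 8, 'f': 9}
tbl['e'] = 3 → {'c': 8, 'z': 4, 'w': 8, 'f': 9, 'e': 3}
del 'z' → {'c': 8, 'w': 8, 'f': 9, 'e': 3}
tbl['c'] = tbl['w']+3 = 11 → {'c': 11, 'w': 8, 'f': 9, 'e': 3}
tbl['i'] = 9 → {'c': 11, 'w': 8, 'f': 9, 'e': 3, 'i': 9}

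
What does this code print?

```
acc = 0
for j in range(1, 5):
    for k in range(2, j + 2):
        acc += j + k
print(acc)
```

j=1,k=2: acc = 0+3 = 3
j=2,k=2: acc = 3+4 = 7
j=2,k=3: acc = 7+5 = 12
j=3,k=2: acc = 12+5 = 17
j=3,k=3: acc = 17+6 = 23
j=3,k=4: acc = 23+7 = 30
j=4,k=2: acc = 30+6 = 36
j=4,k=3: acc = 36+7 = 43
j=4,k=4: acc = 43+8 = 51
j=4,k=5: acc = 51+9 = 60

60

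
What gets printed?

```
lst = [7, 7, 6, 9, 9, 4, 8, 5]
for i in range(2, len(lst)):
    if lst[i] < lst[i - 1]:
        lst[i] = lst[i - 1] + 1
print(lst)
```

[7, 7, 8, 9, 9, 10, 11, 12]

i=2: 6<7, lst[2] = 7+1 = 8 → [7, 7, 8, 9, 9, 4, 8, 5]
i=3: 9>=8, unchanged → [7, 7, 8, 9, 9, 4, 8, 5]
i=4: 9>=9, unchanged → [7, 7, 8, 9, 9, 4, 8, 5]
i=5: 4<9, lst[5] = 9+1 = 10 → [7, 7, 8, 9, 9, 10, 8, 5]
i=6: 8<10, lst[6] = 10+1 = 11 → [7, 7, 8, 9, 9, 10, 11, 5]
i=7: 5<11, lst[7] = 11+1 = 12 → [7, 7, 8, 9, 9, 10, 11, 12]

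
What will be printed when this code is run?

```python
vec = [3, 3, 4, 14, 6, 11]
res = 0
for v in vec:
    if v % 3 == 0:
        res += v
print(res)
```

12

v=3: %3==0, res = 0+3 = 3
v=3: %3==0, res = 3+3 = 6
v=4: not %3==0
v=14: not %3==0
v=6: %3==0, res = 6+6 = 12
v=11: not %3==0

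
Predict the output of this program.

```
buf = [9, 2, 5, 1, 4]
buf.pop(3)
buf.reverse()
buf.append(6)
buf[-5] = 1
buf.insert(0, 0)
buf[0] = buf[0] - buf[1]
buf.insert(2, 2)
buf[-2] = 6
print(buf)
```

pop(3) removes 1 → [9, 2, 5, 4]
reverse → [4, 5, 2, 9]
append 6 → [4, 5, 2, 9, 6]
buf[-5] = 1 → [1, 5, 2, 9, 6]
insert 0 at 0 → [0, 1, 5, 2, 9, 6]
buf[0] = buf[0]-buf[1] = 0-1 = -1 → [-1, 1, 5, 2, 9, 6]
insert 2 at 2 → [-1, 1, 2, 5, 2, 9, 6]
buf[-2] = 6 → [-1, 1, 2, 5, 2, 6, 6]

[-1, 1, 2, 5, 2, 6, 6]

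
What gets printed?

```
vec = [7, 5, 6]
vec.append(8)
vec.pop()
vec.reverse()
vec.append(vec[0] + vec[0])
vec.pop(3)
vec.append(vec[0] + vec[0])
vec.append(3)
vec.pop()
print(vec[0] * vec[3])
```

append 8 → [7, 5, 6, 8]
pop() removes 8 → [7, 5, 6]
reverse → [6, 5, 7]
append vec[0]+vec[0] = 6+6 = 12 → [6, 5, 7, 12]
pop(3) removes 12 → [6, 5, 7]
append vec[0]+vec[0] = 6+6 = 12 → [6, 5, 7, 12]
append 3 → [6, 5, 7, 12, 3]
pop() removes 3 → [6, 5, 7, 12]
vec[0]*vec[3] = 6*12 = 72

72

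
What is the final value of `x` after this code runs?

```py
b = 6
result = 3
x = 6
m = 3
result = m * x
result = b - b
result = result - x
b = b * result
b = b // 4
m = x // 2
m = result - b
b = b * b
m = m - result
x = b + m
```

result = 3*6 = 18
result = 6-6 = 0
result = 0-6 = -6
b = 6*(-6) = -36
b = (-36)//4 = -9
m = 6//2 = 3
m = (-6)-(-9) = 3
b = (-9)*(-9) = 81
m = 3-(-6) = 9
x = 81+9 = 90

90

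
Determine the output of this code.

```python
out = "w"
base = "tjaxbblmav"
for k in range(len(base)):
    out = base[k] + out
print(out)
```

vamlbbxajtw

k=0: prepend 't' → 'tw'
k=1: prepend 'j' → 'jtw'
k=2: prepend 'a' → 'ajtw'
k=3: prepend 'x' → 'xajtw'
k=4: prepend 'b' → 'bxajtw'
k=5: prepend 'b' → 'bbxajtw'
k=6: prepend 'l' → 'lbbxajtw'
k=7: prepend 'm' → 'mlbbxajtw'
k=8: prepend 'a' → 'amlbbxajtw'
k=9: prepend 'v' → 'vamlbbxajtw'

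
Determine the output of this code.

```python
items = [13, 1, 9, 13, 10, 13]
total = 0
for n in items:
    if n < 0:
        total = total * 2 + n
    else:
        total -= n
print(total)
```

n=13: not <0, total = 0-13 = -13
n=1: not <0, total = (-13)-1 = -14
n=9: not <0, total = (-14)-9 = -23
n=13: not <0, total = (-23)-13 = -36
n=10: not <0, total = (-36)-10 = -46
n=13: not <0, total = (-46)-13 = -59

-59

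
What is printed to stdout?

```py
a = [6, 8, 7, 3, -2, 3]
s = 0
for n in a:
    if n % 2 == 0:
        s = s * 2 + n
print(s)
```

38

n=6: even, s = 0*2+6 = 6
n=8: even, s = 6*2+8 = 20
n=7: not even
n=3: not even
n=-2: even, s = 20*2+(-2) = 38
n=3: not even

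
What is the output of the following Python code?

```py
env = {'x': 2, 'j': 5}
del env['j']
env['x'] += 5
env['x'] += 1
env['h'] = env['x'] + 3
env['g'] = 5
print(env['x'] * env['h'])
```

88

del 'j' → {'x': 2}
env['x'] = 2+5 = 7 → {'x': 7}
env['x'] = 7+1 = 8 → {'x': 8}
env['h'] = env['x']+3 = 11 → {'x': 8, 'h': 11}
env['g'] = 5 → {'x': 8, 'h': 11, 'g': 5}
env['x']*env['h'] = 8*11 = 88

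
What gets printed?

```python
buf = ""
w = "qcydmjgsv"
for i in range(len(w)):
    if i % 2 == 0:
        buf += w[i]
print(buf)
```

i=0: add 'q' → 'q'
i=1: skip
i=2: add 'y' → 'qy'
i=3: skip
i=4: add 'm' → 'qym'
i=5: skip
i=6: add 'g' → 'qymg'
i=7: skip
i=8: add 'v' → 'qymgv'

qymgv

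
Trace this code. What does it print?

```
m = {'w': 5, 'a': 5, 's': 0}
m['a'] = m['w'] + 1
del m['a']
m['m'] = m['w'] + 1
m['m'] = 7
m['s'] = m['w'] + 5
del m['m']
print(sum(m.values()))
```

15

m['a'] = m['w']+1 = 6 → {'w': 5, 'a': 6, 's': 0}
del 'a' → {'w': 5, 's': 0}
m['m'] = m['w']+1 = 6 → {'w': 5, 's': 0, 'm': 6}
m['m'] = 7 → {'w': 5, 's': 0, 'm': 7}
m['s'] = m['w']+5 = 10 → {'w': 5, 's': 10, 'm': 7}
del 'm' → {'w': 5, 's': 10}
sum of values = 15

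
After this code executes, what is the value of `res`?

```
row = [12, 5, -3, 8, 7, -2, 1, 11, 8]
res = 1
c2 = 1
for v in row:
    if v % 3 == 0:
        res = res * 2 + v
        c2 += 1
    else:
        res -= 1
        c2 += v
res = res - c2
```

-24

v=12: %3==0, res = 1*2+12 = 14; c2=2
v=5: not %3==0, res = 14-1 = 13; c2=7
v=-3: %3==0, res = 13*2+(-3) = 23; c2=8
v=8: not %3==0, res = 23-1 = 22; c2=16
v=7: not %3==0, res = 22-1 = 21; c2=23
v=-2: not %3==0, res = 21-1 = 20; c2=21
v=1: not %3==0, res = 20-1 = 19; c2=22
v=11: not %3==0, res = 19-1 = 18; c2=33
v=8: not %3==0, res = 18-1 = 17; c2=41
res-c2 = 17-41 = -24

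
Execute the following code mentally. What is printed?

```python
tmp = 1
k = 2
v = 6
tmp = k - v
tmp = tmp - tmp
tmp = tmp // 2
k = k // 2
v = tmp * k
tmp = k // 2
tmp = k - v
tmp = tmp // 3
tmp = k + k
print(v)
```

0

tmp = 2-6 = -4
tmp = (-4)-(-4) = 0
tmp = 0//2 = 0
k = 2//2 = 1
v = 0*1 = 0
tmp = 1//2 = 0
tmp = 1-0 = 1
tmp = 1//3 = 0
tmp = 1+1 = 2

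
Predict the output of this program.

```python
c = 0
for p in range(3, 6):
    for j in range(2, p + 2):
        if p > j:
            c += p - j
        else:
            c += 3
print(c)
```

28

p=3,j=2: 3>2, c = 0+1 = 1
p=3,j=3: not 3>3, c = 1+3 = 4
p=3,j=4: not 3>4, c = 4+3 = 7
p=4,j=2: 4>2, c = 7+2 = 9
p=4,j=3: 4>3, c = 9+1 = 10
p=4,j=4: not 4>4, c = 10+3 = 13
p=4,j=5: not 4>5, c = 13+3 = 16
p=5,j=2: 5>2, c = 16+3 = 19
p=5,j=3: 5>3, c = 19+2 = 21
p=5,j=4: 5>4, c = 21+1 = 22
p=5,j=5: not 5>5, c = 22+3 = 25
p=5,j=6: not 5>6, c = 25+3 = 28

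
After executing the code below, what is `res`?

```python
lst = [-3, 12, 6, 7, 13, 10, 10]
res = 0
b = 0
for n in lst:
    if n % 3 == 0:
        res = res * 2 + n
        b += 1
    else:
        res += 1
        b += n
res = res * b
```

n=-3: %3==0, res = 0*2+(-3) = -3; b=1
n=12: %3==0, res = (-3)*2+12 = 6; b=2
n=6: %3==0, res = 6*2+6 = 18; b=3
n=7: not %3==0, res = 18+1 = 19; b=10
n=13: not %3==0, res = 19+1 = 20; b=23
n=10: not %3==0, res = 20+1 = 21; b=33
n=10: not %3==0, res = 21+1 = 22; b=43
res*b = 22*43 = 946

946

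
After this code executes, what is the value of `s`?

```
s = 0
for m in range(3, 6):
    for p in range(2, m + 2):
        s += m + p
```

m=3,p=2: s = 0+5 = 5
m=3,p=3: s = 5+6 = 11
m=3,p=4: s = 11+7 = 18
m=4,p=2: s = 18+6 = 24
m=4,p=3: s = 24+7 = 31
m=4,p=4: s = 31+8 = 39
m=4,p=5: s = 39+9 = 48
m=5,p=2: s = 48+7 = 55
m=5,p=3: s = 55+8 = 63
m=5,p=4: s = 63+9 = 72
m=5,p=5: s = 72+10 = 82
m=5,p=6: s = 82+11 = 93

93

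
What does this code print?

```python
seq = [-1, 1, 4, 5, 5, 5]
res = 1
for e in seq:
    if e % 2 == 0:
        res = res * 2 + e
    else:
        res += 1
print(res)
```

e=-1: not even, res = 1+1 = 2
e=1: not even, res = 2+1 = 3
e=4: even, res = 3*2+4 = 10
e=5: not even, res = 10+1 = 11
e=5: not even, res = 11+1 = 12
e=5: not even, res = 12+1 = 13

13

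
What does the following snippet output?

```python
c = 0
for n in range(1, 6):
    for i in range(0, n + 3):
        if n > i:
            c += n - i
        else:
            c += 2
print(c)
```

n=1,i=0: 1>0, c = 0+1 = 1
n=1,i=1: not 1>1, c = 1+2 = 3
n=1,i=2: not 1>2, c = 3+2 = 5
n=1,i=3: not 1>3, c = 5+2 = 7
n=2,i=0: 2>0, c = 7+2 = 9
n=2,i=1: 2>1, c = 9+1 = 10
n=2,i=2: not 2>2, c = 10+2 = 12
n=2,i=3: not 2>3, c = 12+2 = 14
n=2,i=4: not 2>4, c = 14+2 = 16
n=3,i=0: 3>0, c = 16+3 = 19
n=3,i=1: 3>1, c = 19+2 = 21
n=3,i=2: 3>2, c = 21+1 = 22
n=3,i=3: not 3>3, c = 22+2 = 24
n=3,i=4: not 3>4, c = 24+2 = 26
n=3,i=5: not 3>5, c = 26+2 = 28
n=4,i=0: 4>0, c = 28+4 = 32
n=4,i=1: 4>1, c = 32+3 = 35
n=4,i=2: 4>2, c = 35+2 = 37
n=4,i=3: 4>3, c = 37+1 = 38
n=4,i=4: not 4>4, c = 38+2 = 40
n=4,i=5: not 4>5, c = 40+2 = 42
n=4,i=6: not 4>6, c = 42+2 = 44
n=5,i=0: 5>0, c = 44+5 = 49
n=5,i=1: 5>1, c = 49+4 = 53
n=5,i=2: 5>2, c = 53+3 = 56
n=5,i=3: 5>3, c = 56+2 = 58
n=5,i=4: 5>4, c = 58+1 = 59
n=5,i=5: not 5>5, c = 59+2 = 61
n=5,i=6: not 5>6, c = 61+2 = 63
n=5,i=7: not 5>7, c = 63+2 = 65

65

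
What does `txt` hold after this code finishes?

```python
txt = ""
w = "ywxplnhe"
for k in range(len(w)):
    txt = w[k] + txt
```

k=0: prepend 'y' → 'y'
k=1: prepend 'w' → 'wy'
k=2: prepend 'x' → 'xwy'
k=3: prepend 'p' → 'pxwy'
k=4: prepend 'l' → 'lpxwy'
k=5: prepend 'n' → 'nlpxwy'
k=6: prepend 'h' → 'hnlpxwy'
k=7: prepend 'e' → 'ehnlpxwy'

'ehnlpxwy'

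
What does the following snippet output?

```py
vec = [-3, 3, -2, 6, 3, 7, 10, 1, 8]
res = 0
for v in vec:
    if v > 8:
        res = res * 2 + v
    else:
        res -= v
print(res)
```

-27

v=-3: not >8, res = 0-(-3) = 3
v=3: not >8, res = 3-3 = 0
v=-2: not >8, res = 0-(-2) = 2
v=6: not >8, res = 2-6 = -4
v=3: not >8, res = (-4)-3 = -7
v=7: not >8, res = (-7)-7 = -14
v=10: >8, res = (-14)*2+10 = -18
v=1: not >8, res = (-18)-1 = -19
v=8: not >8, res = (-19)-8 = -27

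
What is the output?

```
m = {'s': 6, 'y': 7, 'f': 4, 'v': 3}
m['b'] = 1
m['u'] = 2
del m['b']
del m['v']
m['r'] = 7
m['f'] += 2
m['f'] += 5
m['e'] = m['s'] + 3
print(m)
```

{'s': 6, 'y': 7, 'f': 11, 'u': 2, 'r': 7, 'e': 9}

m['b'] = 1 → {'s': 6, 'y': 7, 'f': 4, 'v': 3, 'b': 1}
m['u'] = 2 → {'s': 6, 'y': 7, 'f': 4, 'v': 3, 'b': 1, 'u': 2}
del 'b' → {'s': 6, 'y': 7, 'f': 4, 'v': 3, 'u': 2}
del 'v' → {'s': 6, 'y': 7, 'f': 4, 'u': 2}
m['r'] = 7 → {'s': 6, 'y': 7, 'f': 4, 'u': 2, 'r': 7}
m['f'] = 4+2 = 6 → {'s': 6, 'y': 7, 'f': 6, 'u': 2, 'r': 7}
m['f'] = 6+5 = 11 → {'s': 6, 'y': 7, 'f': 11, 'u': 2, 'r': 7}
m['e'] = m['s']+3 = 9 → {'s': 6, 'y': 7, 'f': 11, 'u': 2, 'r': 7, 'e': 9}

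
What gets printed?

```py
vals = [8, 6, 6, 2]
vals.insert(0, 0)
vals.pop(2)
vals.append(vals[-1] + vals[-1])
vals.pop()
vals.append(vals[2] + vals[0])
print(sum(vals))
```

22

insert 0 at 0 → [0, 8, 6, 6, 2]
pop(2) removes 6 → [0, 8, 6, 2]
append vals[-1]+vals[-1] = 2+2 = 4 → [0, 8, 6, 2, 4]
pop() removes 4 → [0, 8, 6, 2]
append vals[2]+vals[0] = 6+0 = 6 → [0, 8, 6, 2, 6]
sum = 22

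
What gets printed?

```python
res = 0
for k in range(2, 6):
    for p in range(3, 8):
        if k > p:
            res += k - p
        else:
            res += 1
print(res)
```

k=2,p=3: not 2>3, res = 0+1 = 1
k=2,p=4: not 2>4, res = 1+1 = 2
k=2,p=5: not 2>5, res = 2+1 = 3
k=2,p=6: not 2>6, res = 3+1 = 4
k=2,p=7: not 2>7, res = 4+1 = 5
k=3,p=3: not 3>3, res = 5+1 = 6
k=3,p=4: not 3>4, res = 6+1 = 7
k=3,p=5: not 3>5, res = 7+1 = 8
k=3,p=6: not 3>6, res = 8+1 = 9
k=3,p=7: not 3>7, res = 9+1 = 10
k=4,p=3: 4>3, res = 10+1 = 11
k=4,p=4: not 4>4, res = 11+1 = 12
k=4,p=5: not 4>5, res = 12+1 = 13
k=4,p=6: not 4>6, res = 13+1 = 14
k=4,p=7: not 4>7, res = 14+1 = 15
k=5,p=3: 5>3, res = 15+2 = 17
k=5,p=4: 5>4, res = 17+1 = 18
k=5,p=5: not 5>5, res = 18+1 = 19
k=5,p=6: not 5>6, res = 19+1 = 20
k=5,p=7: not 5>7, res = 20+1 = 21

21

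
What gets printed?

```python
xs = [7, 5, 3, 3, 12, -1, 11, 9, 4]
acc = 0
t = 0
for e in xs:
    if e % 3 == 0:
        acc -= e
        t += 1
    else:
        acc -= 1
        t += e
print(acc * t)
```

-960

e=7: not %3==0, acc = 0-1 = -1; t=7
e=5: not %3==0, acc = (-1)-1 = -2; t=12
e=3: %3==0, acc = (-2)-3 = -5; t=13
e=3: %3==0, acc = (-5)-3 = -8; t=14
e=12: %3==0, acc = (-8)-12 = -20; t=15
e=-1: not %3==0, acc = (-20)-1 = -21; t=14
e=11: not %3==0, acc = (-21)-1 = -22; t=25
e=9: %3==0, acc = (-22)-9 = -31; t=26
e=4: not %3==0, acc = (-31)-1 = -32; t=30
acc*t = (-32)*30 = -960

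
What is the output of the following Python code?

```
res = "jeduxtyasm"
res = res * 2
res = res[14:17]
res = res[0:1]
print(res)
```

repeat ×2 → 'jeduxtyasmjeduxtyasm'
slice [14:17] → 'xty'
slice [0:1] → 'x'

x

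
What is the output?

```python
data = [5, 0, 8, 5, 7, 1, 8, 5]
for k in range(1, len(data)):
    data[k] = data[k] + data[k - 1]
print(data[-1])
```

39

k=1: data[1] = 0+5 = 5 → [5, 5, 8, 5, 7, 1, 8, 5]
k=2: data[2] = 8+5 = 13 → [5, 5, 13, 5, 7, 1, 8, 5]
k=3: data[3] = 5+13 = 18 → [5, 5, 13, 18, 7, 1, 8, 5]
k=4: data[4] = 7+18 = 25 → [5, 5, 13, 18, 25, 1, 8, 5]
k=5: data[5] = 1+25 = 26 → [5, 5, 13, 18, 25, 26, 8, 5]
k=6: data[6] = 8+26 = 34 → [5, 5, 13, 18, 25, 26, 34, 5]
k=7: data[7] = 5+34 = 39 → [5, 5, 13, 18, 25, 26, 34, 39]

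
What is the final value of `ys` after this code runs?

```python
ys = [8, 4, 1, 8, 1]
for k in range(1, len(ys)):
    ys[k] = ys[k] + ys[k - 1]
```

[8, 12, 13, 21, 22]

k=1: ys[1] = 4+8 = 12 → [8, 12, 1, 8, 1]
k=2: ys[2] = 1+12 = 13 → [8, 12, 13, 8, 1]
k=3: ys[3] = 8+13 = 21 → [8, 12, 13, 21, 1]
k=4: ys[4] = 1+21 = 22 → [8, 12, 13, 21, 22]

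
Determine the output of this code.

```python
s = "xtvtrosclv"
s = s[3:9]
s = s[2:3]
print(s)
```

slice [3:9] → 'troscl'
slice [2:3] → 'o'

o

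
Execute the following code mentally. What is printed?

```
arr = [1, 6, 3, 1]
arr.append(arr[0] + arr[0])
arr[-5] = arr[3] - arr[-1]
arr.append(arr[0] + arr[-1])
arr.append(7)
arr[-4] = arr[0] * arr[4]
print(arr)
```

append arr[0]+arr[0] = 1+1 = 2 → [1, 6, 3, 1, 2]
arr[-5] = arr[3]-arr[-1] = 1-2 = -1 → [-1, 6, 3, 1, 2]
append arr[0]+arr[-1] = (-1)+2 = 1 → [-1, 6, 3, 1, 2, 1]
append 7 → [-1, 6, 3, 1, 2, 1, 7]
arr[-4] = arr[0]*arr[4] = (-1)*2 = -2 → [-1, 6, 3, -2, 2, 1, 7]

[-1, 6, 3, -2, 2, 1, 7]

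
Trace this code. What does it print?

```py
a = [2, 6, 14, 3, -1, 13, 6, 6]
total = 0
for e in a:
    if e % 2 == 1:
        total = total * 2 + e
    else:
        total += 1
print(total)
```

e=2: not odd, total = 0+1 = 1
e=6: not odd, total = 1+1 = 2
e=14: not odd, total = 2+1 = 3
e=3: odd, total = 3*2+3 = 9
e=-1: odd, total = 9*2+(-1) = 17
e=13: odd, total = 17*2+13 = 47
e=6: not odd, total = 47+1 = 48
e=6: not odd, total = 48+1 = 49

49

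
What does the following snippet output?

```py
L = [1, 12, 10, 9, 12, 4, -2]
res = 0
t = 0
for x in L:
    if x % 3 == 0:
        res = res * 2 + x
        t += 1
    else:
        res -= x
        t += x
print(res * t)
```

x=1: not %3==0, res = 0-1 = -1; t=1
x=12: %3==0, res = (-1)*2+12 = 10; t=2
x=10: not %3==0, res = 10-10 = 0; t=12
x=9: %3==0, res = 0*2+9 = 9; t=13
x=12: %3==0, res = 9*2+12 = 30; t=14
x=4: not %3==0, res = 30-4 = 26; t=18
x=-2: not %3==0, res = 26-(-2) = 28; t=16
res*t = 28*16 = 448

448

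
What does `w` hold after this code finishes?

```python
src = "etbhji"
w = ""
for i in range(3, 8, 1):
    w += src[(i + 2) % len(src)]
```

i=3: add src[5]='i' → 'i'
i=4: add src[0]='e' → 'ie'
i=5: add src[1]='t' → 'iet'
i=6: add src[2]='b' → 'ietb'
i=7: add src[3]='h' → 'ietbh'

'ietbh'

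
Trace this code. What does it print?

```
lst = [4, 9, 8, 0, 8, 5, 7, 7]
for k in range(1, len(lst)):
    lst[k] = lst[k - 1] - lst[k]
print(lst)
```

k=1: lst[1] = 4-9 = -5 → [4, -5, 8, 0, 8, 5, 7, 7]
k=2: lst[2] = (-5)-8 = -13 → [4, -5, -13, 0, 8, 5, 7, 7]
k=3: lst[3] = (-13)-0 = -13 → [4, -5, -13, -13, 8, 5, 7, 7]
k=4: lst[4] = (-13)-8 = -21 → [4, -5, -13, -13, -21, 5, 7, 7]
k=5: lst[5] = (-21)-5 = -26 → [4, -5, -13, -13, -21, -26, 7, 7]
k=6: lst[6] = (-26)-7 = -33 → [4, -5, -13, -13, -21, -26, -33, 7]
k=7: lst[7] = (-33)-7 = -40 → [4, -5, -13, -13, -21, -26, -33, -40]

[4, -5, -13, -13, -21, -26, -33, -40]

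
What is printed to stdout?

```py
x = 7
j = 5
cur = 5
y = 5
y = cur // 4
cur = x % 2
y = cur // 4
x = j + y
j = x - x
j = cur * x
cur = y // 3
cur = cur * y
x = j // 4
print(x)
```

y = 5//4 = 1
cur = 7%2 = 1
y = 1//4 = 0
x = 5+0 = 5
j = 5-5 = 0
j = 1*5 = 5
cur = 0//3 = 0
cur = 0*0 = 0
x = 5//4 = 1

1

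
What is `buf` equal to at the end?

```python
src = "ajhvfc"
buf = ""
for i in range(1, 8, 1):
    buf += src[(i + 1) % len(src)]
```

i=1: add src[2]='h' → 'h'
i=2: add src[3]='v' → 'hv'
i=3: add src[4]='f' → 'hvf'
i=4: add src[5]='c' → 'hvfc'
i=5: add src[0]='a' → 'hvfca'
i=6: add src[1]='j' → 'hvfcaj'
i=7: add src[2]='h' → 'hvfcajh'

'hvfcajh'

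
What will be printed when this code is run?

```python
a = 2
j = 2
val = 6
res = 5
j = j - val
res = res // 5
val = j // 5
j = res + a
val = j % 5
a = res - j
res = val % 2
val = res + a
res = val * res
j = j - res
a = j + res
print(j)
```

4

j = 2-6 = -4
res = 5//5 = 1
val = (-4)//5 = -1
j = 1+2 = 3
val = 3%5 = 3
a = 1-3 = -2
res = 3%2 = 1
val = 1+(-2) = -1
res = (-1)*1 = -1
j = 3-(-1) = 4
a = 4+(-1) = 3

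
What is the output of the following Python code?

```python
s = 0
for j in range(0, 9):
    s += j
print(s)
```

j=0: s = 0+0 = 0
j=1: s = 0+1 = 1
j=2: s = 1+2 = 3
j=3: s = 3+3 = 6
j=4: s = 6+4 = 10
j=5: s = 10+5 = 15
j=6: s = 15+6 = 21
j=7: s = 21+7 = 28
j=8: s = 28+8 = 36

36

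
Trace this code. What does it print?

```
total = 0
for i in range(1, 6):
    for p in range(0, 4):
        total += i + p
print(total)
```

i=1,p=0: total = 0+1 = 1
i=1,p=1: total = 1+2 = 3
i=1,p=2: total = 3+3 = 6
i=1,p=3: total = 6+4 = 10
i=2,p=0: total = 10+2 = 12
i=2,p=1: total = 12+3 = 15
i=2,p=2: total = 15+4 = 19
i=2,p=3: total = 19+5 = 24
i=3,p=0: total = 24+3 = 27
i=3,p=1: total = 27+4 = 31
i=3,p=2: total = 31+5 = 36
i=3,p=3: total = 36+6 = 42
i=4,p=0: total = 42+4 = 46
i=4,p=1: total = 46+5 = 51
i=4,p=2: total = 51+6 = 57
i=4,p=3: total = 57+7 = 64
i=5,p=0: total = 64+5 = 69
i=5,p=1: total = 69+6 = 75
i=5,p=2: total = 75+7 = 82
i=5,p=3: total = 82+8 = 90

90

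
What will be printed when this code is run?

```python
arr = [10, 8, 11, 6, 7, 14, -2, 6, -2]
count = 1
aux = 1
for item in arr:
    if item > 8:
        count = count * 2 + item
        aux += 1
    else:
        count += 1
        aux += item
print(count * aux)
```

item=10: >8, count = 1*2+10 = 12; aux=2
item=8: not >8, count = 12+1 = 13; aux=10
item=11: >8, count = 13*2+11 = 37; aux=11
item=6: not >8, count = 37+1 = 38; aux=17
item=7: not >8, count = 38+1 = 39; aux=24
item=14: >8, count = 39*2+14 = 92; aux=25
item=-2: not >8, count = 92+1 = 93; aux=23
item=6: not >8, count = 93+1 = 94; aux=29
item=-2: not >8, count = 94+1 = 95; aux=27
count*aux = 95*27 = 2565

2565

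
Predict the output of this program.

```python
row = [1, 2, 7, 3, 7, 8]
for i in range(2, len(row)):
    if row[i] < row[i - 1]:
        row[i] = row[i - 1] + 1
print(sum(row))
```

i=2: 7>=2, unchanged → [1, 2, 7, 3, 7, 8]
i=3: 3<7, row[3] = 7+1 = 8 → [1, 2, 7, 8, 7, 8]
i=4: 7<8, row[4] = 8+1 = 9 → [1, 2, 7, 8, 9, 8]
i=5: 8<9, row[5] = 9+1 = 10 → [1, 2, 7, 8, 9, 10]
sum = 37

37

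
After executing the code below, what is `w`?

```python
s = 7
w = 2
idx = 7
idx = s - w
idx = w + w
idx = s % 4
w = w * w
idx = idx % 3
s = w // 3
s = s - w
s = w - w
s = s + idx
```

4

idx = 7-2 = 5
idx = 2+2 = 4
idx = 7%4 = 3
w = 2*2 = 4
idx = 3%3 = 0
s = 4//3 = 1
s = 1-4 = -3
s = 4-4 = 0
s = 0+0 = 0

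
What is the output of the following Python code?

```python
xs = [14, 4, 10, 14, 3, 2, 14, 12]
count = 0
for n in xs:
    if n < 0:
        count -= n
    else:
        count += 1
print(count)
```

n=14: not <0, count = 0+1 = 1
n=4: not <0, count = 1+1 = 2
n=10: not <0, count = 2+1 = 3
n=14: not <0, count = 3+1 = 4
n=3: not <0, count = 4+1 = 5
n=2: not <0, count = 5+1 = 6
n=14: not <0, count = 6+1 = 7
n=12: not <0, count = 7+1 = 8

8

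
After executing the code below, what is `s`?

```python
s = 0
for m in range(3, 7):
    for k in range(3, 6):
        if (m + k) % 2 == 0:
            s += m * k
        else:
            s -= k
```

m=3,k=3: even sum, s = 0+9 = 9
m=3,k=4: odd sum, s = 9-4 = 5
m=3,k=5: even sum, s = 5+15 = 20
m=4,k=3: odd sum, s = 20-3 = 17
m=4,k=4: even sum, s = 17+16 = 33
m=4,k=5: odd sum, s = 33-5 = 28
m=5,k=3: even sum, s = 28+15 = 43
m=5,k=4: odd sum, s = 43-4 = 39
m=5,k=5: even sum, s = 39+25 = 64
m=6,k=3: odd sum, s = 64-3 = 61
m=6,k=4: even sum, s = 61+24 = 85
m=6,k=5: odd sum, s = 85-5 = 80

80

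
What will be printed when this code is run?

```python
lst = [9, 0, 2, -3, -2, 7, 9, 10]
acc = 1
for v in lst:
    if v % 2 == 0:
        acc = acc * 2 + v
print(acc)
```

30

v=9: not even
v=0: even, acc = 1*2+0 = 2
v=2: even, acc = 2*2+2 = 6
v=-3: not even
v=-2: even, acc = 6*2+(-2) = 10
v=7: not even
v=9: not even
v=10: even, acc = 10*2+10 = 30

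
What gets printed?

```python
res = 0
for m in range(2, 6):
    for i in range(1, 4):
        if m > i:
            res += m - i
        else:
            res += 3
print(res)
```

28

m=2,i=1: 2>1, res = 0+1 = 1
m=2,i=2: not 2>2, res = 1+3 = 4
m=2,i=3: not 2>3, res = 4+3 = 7
m=3,i=1: 3>1, res = 7+2 = 9
m=3,i=2: 3>2, res = 9+1 = 10
m=3,i=3: not 3>3, res = 10+3 = 13
m=4,i=1: 4>1, res = 13+3 = 16
m=4,i=2: 4>2, res = 16+2 = 18
m=4,i=3: 4>3, res = 18+1 = 19
m=5,i=1: 5>1, res = 19+4 = 23
m=5,i=2: 5>2, res = 23+3 = 26
m=5,i=3: 5>3, res = 26+2 = 28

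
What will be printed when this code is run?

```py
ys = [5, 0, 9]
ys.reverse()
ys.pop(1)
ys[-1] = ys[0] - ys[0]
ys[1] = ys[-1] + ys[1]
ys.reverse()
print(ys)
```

[0, 9]

reverse → [9, 0, 5]
pop(1) removes 0 → [9, 5]
ys[-1] = ys[0]-ys[0] = 9-9 = 0 → [9, 0]
ys[1] = ys[-1]+ys[1] = 0+0 = 0 → [9, 0]
reverse → [0, 9]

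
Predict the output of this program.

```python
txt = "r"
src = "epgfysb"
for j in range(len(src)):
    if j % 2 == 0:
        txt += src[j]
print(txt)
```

j=0: add 'e' → 're'
j=1: skip
j=2: add 'g' → 'reg'
j=3: skip
j=4: add 'y' → 'regy'
j=5: skip
j=6: add 'b' → 'regyb'

regyb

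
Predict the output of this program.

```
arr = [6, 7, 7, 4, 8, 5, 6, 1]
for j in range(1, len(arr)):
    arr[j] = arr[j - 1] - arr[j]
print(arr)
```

[6, -1, -8, -12, -20, -25, -31, -32]

j=1: arr[1] = 6-7 = -1 → [6, -1, 7, 4, 8, 5, 6, 1]
j=2: arr[2] = (-1)-7 = -8 → [6, -1, -8, 4, 8, 5, 6, 1]
j=3: arr[3] = (-8)-4 = -12 → [6, -1, -8, -12, 8, 5, 6, 1]
j=4: arr[4] = (-12)-8 = -20 → [6, -1, -8, -12, -20, 5, 6, 1]
j=5: arr[5] = (-20)-5 = -25 → [6, -1, -8, -12, -20, -25, 6, 1]
j=6: arr[6] = (-25)-6 = -31 → [6, -1, -8, -12, -20, -25, -31, 1]
j=7: arr[7] = (-31)-1 = -32 → [6, -1, -8, -12, -20, -25, -31, -32]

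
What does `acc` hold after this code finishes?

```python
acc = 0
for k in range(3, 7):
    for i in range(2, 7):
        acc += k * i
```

360

k=3,i=2: acc = 0+6 = 6
k=3,i=3: acc = 6+9 = 15
k=3,i=4: acc = 15+12 = 27
k=3,i=5: acc = 27+15 = 42
k=3,i=6: acc = 42+18 = 60
k=4,i=2: acc = 60+8 = 68
k=4,i=3: acc = 68+12 = 80
k=4,i=4: acc = 80+16 = 96
k=4,i=5: acc = 96+20 = 116
k=4,i=6: acc = 116+24 = 140
k=5,i=2: acc = 140+10 = 150
k=5,i=3: acc = 150+15 = 165
k=5,i=4: acc = 165+20 = 185
k=5,i=5: acc = 185+25 = 210
k=5,i=6: acc = 210+30 = 240
k=6,i=2: acc = 240+12 = 252
k=6,i=3: acc = 252+18 = 270
k=6,i=4: acc = 270+24 = 294
k=6,i=5: acc = 294+30 = 324
k=6,i=6: acc = 324+36 = 360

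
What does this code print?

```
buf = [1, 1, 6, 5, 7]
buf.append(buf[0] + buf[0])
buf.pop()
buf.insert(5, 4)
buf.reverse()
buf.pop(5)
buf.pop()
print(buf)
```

append buf[0]+buf[0] = 1+1 = 2 → [1, 1, 6, 5, 7, 2]
pop() removes 2 → [1, 1, 6, 5, 7]
insert 4 at 5 → [1, 1, 6, 5, 7, 4]
reverse → [4, 7, 5, 6, 1, 1]
pop(5) removes 1 → [4, 7, 5, 6, 1]
pop() removes 1 → [4, 7, 5, 6]

[4, 7, 5, 6]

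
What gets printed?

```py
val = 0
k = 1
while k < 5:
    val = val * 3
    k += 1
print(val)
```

k=1: val = 0*3 = 0
k=2: val = 0*3 = 0
k=3: val = 0*3 = 0
k=4: val = 0*3 = 0

0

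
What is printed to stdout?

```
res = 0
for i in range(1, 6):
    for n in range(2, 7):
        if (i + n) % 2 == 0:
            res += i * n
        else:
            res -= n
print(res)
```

92

i=1,n=2: odd sum, res = 0-2 = -2
i=1,n=3: even sum, res = (-2)+3 = 1
i=1,n=4: odd sum, res = 1-4 = -3
i=1,n=5: even sum, res = (-3)+5 = 2
i=1,n=6: odd sum, res = 2-6 = -4
i=2,n=2: even sum, res = (-4)+4 = 0
i=2,n=3: odd sum, res = 0-3 = -3
i=2,n=4: even sum, res = (-3)+8 = 5
i=2,n=5: odd sum, res = 5-5 = 0
i=2,n=6: even sum, res = 0+12 = 12
i=3,n=2: odd sum, res = 12-2 = 10
i=3,n=3: even sum, res = 10+9 = 19
i=3,n=4: odd sum, res = 19-4 = 15
i=3,n=5: even sum, res = 15+15 = 30
i=3,n=6: odd sum, res = 30-6 = 24
i=4,n=2: even sum, res = 24+8 = 32
i=4,n=3: odd sum, res = 32-3 = 29
i=4,n=4: even sum, res = 29+16 = 45
i=4,n=5: odd sum, res = 45-5 = 40
i=4,n=6: even sum, res = 40+24 = 64
i=5,n=2: odd sum, res = 64-2 = 62
i=5,n=3: even sum, res = 62+15 = 77
i=5,n=4: odd sum, res = 77-4 = 73
i=5,n=5: even sum, res = 73+25 = 98
i=5,n=6: odd sum, res = 98-6 = 92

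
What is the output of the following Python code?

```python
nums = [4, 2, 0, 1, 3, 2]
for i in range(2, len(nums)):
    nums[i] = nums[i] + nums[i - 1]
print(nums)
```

i=2: nums[2] = 0+2 = 2 → [4, 2, 2, 1, 3, 2]
i=3: nums[3] = 1+2 = 3 → [4, 2, 2, 3, 3, 2]
i=4: nums[4] = 3+3 = 6 → [4, 2, 2, 3, 6, 2]
i=5: nums[5] = 2+6 = 8 → [4, 2, 2, 3, 6, 8]

[4, 2, 2, 3, 6, 8]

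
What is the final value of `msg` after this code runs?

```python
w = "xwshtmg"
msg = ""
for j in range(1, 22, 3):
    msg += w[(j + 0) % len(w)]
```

j=1: add w[1]='w' → 'w'
j=4: add w[4]='t' → 'wt'
j=7: add w[0]='x' → 'wtx'
j=10: add w[3]='h' → 'wtxh'
j=13: add w[6]='g' → 'wtxhg'
j=16: add w[2]='s' → 'wtxhgs'
j=19: add w[5]='m' → 'wtxhgsm'

'wtxhgsm'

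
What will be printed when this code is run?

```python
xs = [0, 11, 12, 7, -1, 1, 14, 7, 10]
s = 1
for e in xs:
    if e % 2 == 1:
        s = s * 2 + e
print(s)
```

e=0: not odd
e=11: odd, s = 1*2+11 = 13
e=12: not odd
e=7: odd, s = 13*2+7 = 33
e=-1: odd, s = 33*2+(-1) = 65
e=1: odd, s = 65*2+1 = 131
e=14: not odd
e=7: odd, s = 131*2+7 = 269
e=10: not odd

269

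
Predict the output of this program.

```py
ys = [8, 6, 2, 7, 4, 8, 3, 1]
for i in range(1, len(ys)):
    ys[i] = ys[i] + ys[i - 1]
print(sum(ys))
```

200

i=1: ys[1] = 6+8 = 14 → [8, 14, 2, 7, 4, 8, 3, 1]
i=2: ys[2] = 2+14 = 16 → [8, 14, 16, 7, 4, 8, 3, 1]
i=3: ys[3] = 7+16 = 23 → [8, 14, 16, 23, 4, 8, 3, 1]
i=4: ys[4] = 4+23 = 27 → [8, 14, 16, 23, 27, 8, 3, 1]
i=5: ys[5] = 8+27 = 35 → [8, 14, 16, 23, 27, 35, 3, 1]
i=6: ys[6] = 3+35 = 38 → [8, 14, 16, 23, 27, 35, 38, 1]
i=7: ys[7] = 1+38 = 39 → [8, 14, 16, 23, 27, 35, 38, 39]
sum = 200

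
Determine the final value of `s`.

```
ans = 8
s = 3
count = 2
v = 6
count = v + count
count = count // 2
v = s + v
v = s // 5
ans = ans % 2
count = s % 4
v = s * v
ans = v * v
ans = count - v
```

count = 6+2 = 8
count = 8//2 = 4
v = 3+6 = 9
v = 3//5 = 0
ans = 8%2 = 0
count = 3%4 = 3
v = 3*0 = 0
ans = 0*0 = 0
ans = 3-0 = 3

3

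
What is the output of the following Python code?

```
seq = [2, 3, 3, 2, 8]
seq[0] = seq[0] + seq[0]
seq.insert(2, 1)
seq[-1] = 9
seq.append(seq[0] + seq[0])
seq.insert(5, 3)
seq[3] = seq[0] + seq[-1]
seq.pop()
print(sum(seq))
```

34

seq[0] = seq[0]+seq[0] = 2+2 = 4 → [4, 3, 3, 2, 8]
insert 1 at 2 → [4, 3, 1, 3, 2, 8]
seq[-1] = 9 → [4, 3, 1, 3, 2, 9]
append seq[0]+seq[0] = 4+4 = 8 → [4, 3, 1, 3, 2, 9, 8]
insert 3 at 5 → [4, 3, 1, 3, 2, 3, 9, 8]
seq[3] = seq[0]+seq[-1] = 4+8 = 12 → [4, 3, 1, 12, 2, 3, 9, 8]
pop() removes 8 → [4, 3, 1, 12, 2, 3, 9]
sum = 34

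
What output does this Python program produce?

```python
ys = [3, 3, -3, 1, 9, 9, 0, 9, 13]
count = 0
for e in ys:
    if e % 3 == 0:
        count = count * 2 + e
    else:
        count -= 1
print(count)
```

e=3: %3==0, count = 0*2+3 = 3
e=3: %3==0, count = 3*2+3 = 9
e=-3: %3==0, count = 9*2+(-3) = 15
e=1: not %3==0, count = 15-1 = 14
e=9: %3==0, count = 14*2+9 = 37
e=9: %3==0, count = 37*2+9 = 83
e=0: %3==0, count = 83*2+0 = 166
e=9: %3==0, count = 166*2+9 = 341
e=13: not %3==0, count = 341-1 = 340

340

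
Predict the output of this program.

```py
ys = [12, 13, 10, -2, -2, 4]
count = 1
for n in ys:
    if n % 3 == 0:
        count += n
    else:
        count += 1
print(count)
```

n=12: %3==0, count = 1+12 = 13
n=13: not %3==0, count = 13+1 = 14
n=10: not %3==0, count = 14+1 = 15
n=-2: not %3==0, count = 15+1 = 16
n=-2: not %3==0, count = 16+1 = 17
n=4: not %3==0, count = 17+1 = 18

18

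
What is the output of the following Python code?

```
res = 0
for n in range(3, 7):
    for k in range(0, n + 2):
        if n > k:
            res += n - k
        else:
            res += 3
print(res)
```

76

n=3,k=0: 3>0, res = 0+3 = 3
n=3,k=1: 3>1, res = 3+2 = 5
n=3,k=2: 3>2, res = 5+1 = 6
n=3,k=3: not 3>3, res = 6+3 = 9
n=3,k=4: not 3>4, res = 9+3 = 12
n=4,k=0: 4>0, res = 12+4 = 16
n=4,k=1: 4>1, res = 16+3 = 19
n=4,k=2: 4>2, res = 19+2 = 21
n=4,k=3: 4>3, res = 21+1 = 22
n=4,k=4: not 4>4, res = 22+3 = 25
n=4,k=5: not 4>5, res = 25+3 = 28
n=5,k=0: 5>0, res = 28+5 = 33
n=5,k=1: 5>1, res = 33+4 = 37
n=5,k=2: 5>2, res = 37+3 = 40
n=5,k=3: 5>3, res = 40+2 = 42
n=5,k=4: 5>4, res = 42+1 = 43
n=5,k=5: not 5>5, res = 43+3 = 46
n=5,k=6: not 5>6, res = 46+3 = 49
n=6,k=0: 6>0, res = 49+6 = 55
n=6,k=1: 6>1, res = 55+5 = 60
n=6,k=2: 6>2, res = 60+4 = 64
n=6,k=3: 6>3, res = 64+3 = 67
n=6,k=4: 6>4, res = 67+2 = 69
n=6,k=5: 6>5, res = 69+1 = 70
n=6,k=6: not 6>6, res = 70+3 = 73
n=6,k=7: not 6>7, res = 73+3 = 76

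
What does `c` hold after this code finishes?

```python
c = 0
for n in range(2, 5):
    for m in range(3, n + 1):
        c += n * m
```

n=3,m=3: c = 0+9 = 9
n=4,m=3: c = 9+12 = 21
n=4,m=4: c = 21+16 = 37

37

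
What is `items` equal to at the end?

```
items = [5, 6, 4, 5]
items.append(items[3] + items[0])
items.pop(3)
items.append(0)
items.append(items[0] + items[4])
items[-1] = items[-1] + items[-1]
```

append items[3]+items[0] = 5+5 = 10 → [5, 6, 4, 5, 10]
pop(3) removes 5 → [5, 6, 4, 10]
append 0 → [5, 6, 4, 10, 0]
append items[0]+items[4] = 5+0 = 5 → [5, 6, 4, 10, 0, 5]
items[-1] = items[-1]+items[-1] = 5+5 = 10 → [5, 6, 4, 10, 0, 10]

[5, 6, 4, 10, 0, 10]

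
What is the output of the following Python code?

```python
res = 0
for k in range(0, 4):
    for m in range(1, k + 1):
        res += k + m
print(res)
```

24

k=1,m=1: res = 0+2 = 2
k=2,m=1: res = 2+3 = 5
k=2,m=2: res = 5+4 = 9
k=3,m=1: res = 9+4 = 13
k=3,m=2: res = 13+5 = 18
k=3,m=3: res = 18+6 = 24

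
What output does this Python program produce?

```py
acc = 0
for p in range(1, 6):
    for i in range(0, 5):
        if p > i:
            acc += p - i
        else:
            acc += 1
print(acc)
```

p=1,i=0: 1>0, acc = 0+1 = 1
p=1,i=1: not 1>1, acc = 1+1 = 2
p=1,i=2: not 1>2, acc = 2+1 = 3
p=1,i=3: not 1>3, acc = 3+1 = 4
p=1,i=4: not 1>4, acc = 4+1 = 5
p=2,i=0: 2>0, acc = 5+2 = 7
p=2,i=1: 2>1, acc = 7+1 = 8
p=2,i=2: not 2>2, acc = 8+1 = 9
p=2,i=3: not 2>3, acc = 9+1 = 10
p=2,i=4: not 2>4, acc = 10+1 = 11
p=3,i=0: 3>0, acc = 11+3 = 14
p=3,i=1: 3>1, acc = 14+2 = 16
p=3,i=2: 3>2, acc = 16+1 = 17
p=3,i=3: not 3>3, acc = 17+1 = 18
p=3,i=4: not 3>4, acc = 18+1 = 19
p=4,i=0: 4>0, acc = 19+4 = 23
p=4,i=1: 4>1, acc = 23+3 = 26
p=4,i=2: 4>2, acc = 26+2 = 28
p=4,i=3: 4>3, acc = 28+1 = 29
p=4,i=4: not 4>4, acc = 29+1 = 30
p=5,i=0: 5>0, acc = 30+5 = 35
p=5,i=1: 5>1, acc = 35+4 = 39
p=5,i=2: 5>2, acc = 39+3 = 42
p=5,i=3: 5>3, acc = 42+2 = 44
p=5,i=4: 5>4, acc = 44+1 = 45

45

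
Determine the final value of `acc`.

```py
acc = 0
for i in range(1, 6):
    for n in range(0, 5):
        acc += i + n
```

125

i=1,n=0: acc = 0+1 = 1
i=1,n=1: acc = 1+2 = 3
i=1,n=2: acc = 3+3 = 6
i=1,n=3: acc = 6+4 = 10
i=1,n=4: acc = 10+5 = 15
i=2,n=0: acc = 15+2 = 17
i=2,n=1: acc = 17+3 = 20
i=2,n=2: acc = 20+4 = 24
i=2,n=3: acc = 24+5 = 29
i=2,n=4: acc = 29+6 = 35
i=3,n=0: acc = 35+3 = 38
i=3,n=1: acc = 38+4 = 42
i=3,n=2: acc = 42+5 = 47
i=3,n=3: acc = 47+6 = 53
i=3,n=4: acc = 53+7 = 60
i=4,n=0: acc = 60+4 = 64
i=4,n=1: acc = 64+5 = 69
i=4,n=2: acc = 69+6 = 75
i=4,n=3: acc = 75+7 = 82
i=4,n=4: acc = 82+8 = 90
i=5,n=0: acc = 90+5 = 95
i=5,n=1: acc = 95+6 = 101
i=5,n=2: acc = 101+7 = 108
i=5,n=3: acc = 108+8 = 116
i=5,n=4: acc = 116+9 = 125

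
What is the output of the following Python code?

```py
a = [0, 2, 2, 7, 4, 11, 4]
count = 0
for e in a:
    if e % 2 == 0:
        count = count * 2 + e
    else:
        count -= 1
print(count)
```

30

e=0: even, count = 0*2+0 = 0
e=2: even, count = 0*2+2 = 2
e=2: even, count = 2*2+2 = 6
e=7: not even, count = 6-1 = 5
e=4: even, count = 5*2+4 = 14
e=11: not even, count = 14-1 = 13
e=4: even, count = 13*2+4 = 30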